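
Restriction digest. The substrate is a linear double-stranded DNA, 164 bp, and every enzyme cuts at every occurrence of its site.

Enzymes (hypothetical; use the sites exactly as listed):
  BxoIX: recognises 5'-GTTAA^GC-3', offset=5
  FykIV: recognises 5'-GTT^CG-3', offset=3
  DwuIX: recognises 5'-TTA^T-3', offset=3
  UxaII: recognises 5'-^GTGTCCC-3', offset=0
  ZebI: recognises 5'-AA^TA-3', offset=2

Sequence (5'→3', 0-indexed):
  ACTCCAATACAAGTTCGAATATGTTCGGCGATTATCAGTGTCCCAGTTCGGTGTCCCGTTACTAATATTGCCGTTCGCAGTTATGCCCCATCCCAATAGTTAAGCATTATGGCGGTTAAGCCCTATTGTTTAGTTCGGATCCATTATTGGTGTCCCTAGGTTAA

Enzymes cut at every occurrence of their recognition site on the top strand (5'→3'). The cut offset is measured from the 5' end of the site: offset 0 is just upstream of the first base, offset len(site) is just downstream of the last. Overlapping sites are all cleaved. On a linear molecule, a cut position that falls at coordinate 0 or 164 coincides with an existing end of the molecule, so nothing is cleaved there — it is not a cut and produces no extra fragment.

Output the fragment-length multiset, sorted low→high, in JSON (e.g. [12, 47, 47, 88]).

[2,3,3,4,6,6,7,7,8,8,9,10,10,11,11,13,15,15,16]

Per-enzyme occurrences:
  BxoIX (GTTAAGC, off=5): starts [98, 114] → cuts [103, 119]
  FykIV (GTTCG, off=3): starts [12, 22, 45, 72, 132] → cuts [15, 25, 48, 75, 135]
  DwuIX (TTAT, off=3): starts [31, 80, 106, 143] → cuts [34, 83, 109, 146]
  UxaII (GTGTCCC, off=0): starts [37, 50, 149] → cuts [37, 50, 149]
  ZebI (AATA, off=2): starts [5, 17, 63, 94] → cuts [7, 19, 65, 96]

Pooled cuts: [7, 15, 19, 25, 34, 37, 48, 50, 65, 75, 83, 96, 103, 109, 119, 135, 146, 149]

Fragments:
  [0,7): 7 bp
  [7,15): 8 bp
  [15,19): 4 bp
  [19,25): 6 bp
  [25,34): 9 bp
  [34,37): 3 bp
  [37,48): 11 bp
  [48,50): 2 bp
  [50,65): 15 bp
  [65,75): 10 bp
  [75,83): 8 bp
  [83,96): 13 bp
  [96,103): 7 bp
  [103,109): 6 bp
  [109,119): 10 bp
  [119,135): 16 bp
  [135,146): 11 bp
  [146,149): 3 bp
  [149,164): 15 bp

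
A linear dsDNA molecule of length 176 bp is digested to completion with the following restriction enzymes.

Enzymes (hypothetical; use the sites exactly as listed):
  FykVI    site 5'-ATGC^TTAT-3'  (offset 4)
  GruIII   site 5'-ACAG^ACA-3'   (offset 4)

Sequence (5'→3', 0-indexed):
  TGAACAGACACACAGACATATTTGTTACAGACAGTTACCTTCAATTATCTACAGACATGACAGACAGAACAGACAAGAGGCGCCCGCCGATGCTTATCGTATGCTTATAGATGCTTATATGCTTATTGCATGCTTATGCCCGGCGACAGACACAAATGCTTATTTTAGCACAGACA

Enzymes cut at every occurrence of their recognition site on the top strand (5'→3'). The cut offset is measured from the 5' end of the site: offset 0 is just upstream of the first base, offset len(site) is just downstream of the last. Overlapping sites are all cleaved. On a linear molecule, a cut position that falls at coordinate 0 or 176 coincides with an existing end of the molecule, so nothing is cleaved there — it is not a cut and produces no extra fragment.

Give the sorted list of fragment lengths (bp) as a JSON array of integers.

[3,7,8,8,9,9,10,10,11,11,14,15,16,21,24]

Scan for sites:
  FykVI ATGCTTAT/4: at [89, 100, 110, 118, 129, 155] ⇒ [93, 104, 114, 122, 133, 159]
  GruIII ACAGACA/4: at [3, 11, 26, 50, 59, 68, 145, 169] ⇒ [7, 15, 30, 54, 63, 72, 149, 173]

Pooled cuts: [7, 15, 30, 54, 63, 72, 93, 104, 114, 122, 133, 149, 159, 173]

Fragment lengths:
  [0,7): 7 bp
  [7,15): 8 bp
  [15,30): 15 bp
  [30,54): 24 bp
  [54,63): 9 bp
  [63,72): 9 bp
  [72,93): 21 bp
  [93,104): 11 bp
  [104,114): 10 bp
  [114,122): 8 bp
  [122,133): 11 bp
  [133,149): 16 bp
  [149,159): 10 bp
  [159,173): 14 bp
  [173,176): 3 bp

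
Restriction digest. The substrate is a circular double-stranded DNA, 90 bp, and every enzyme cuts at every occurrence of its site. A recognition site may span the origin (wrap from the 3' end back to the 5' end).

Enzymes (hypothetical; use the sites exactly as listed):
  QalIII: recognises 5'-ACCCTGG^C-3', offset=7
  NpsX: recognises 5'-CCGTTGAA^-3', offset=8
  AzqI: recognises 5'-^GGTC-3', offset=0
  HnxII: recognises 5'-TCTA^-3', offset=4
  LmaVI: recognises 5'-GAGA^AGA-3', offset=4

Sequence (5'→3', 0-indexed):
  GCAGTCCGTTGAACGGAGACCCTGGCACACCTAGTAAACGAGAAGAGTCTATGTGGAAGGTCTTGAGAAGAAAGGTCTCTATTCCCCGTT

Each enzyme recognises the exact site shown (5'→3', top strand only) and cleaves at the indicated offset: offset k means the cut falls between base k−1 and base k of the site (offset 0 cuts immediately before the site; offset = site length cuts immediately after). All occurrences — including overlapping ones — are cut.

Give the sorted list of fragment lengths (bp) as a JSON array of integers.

Per-enzyme occurrences:
  QalIII ACCCTGGC/7: at [18] ⇒ [25]
  NpsX CCGTTGAA/8: at [5] ⇒ [13]
  AzqI GGTC/0: at [58, 73] ⇒ [58, 73]
  HnxII TCTA/4: at [47, 77] ⇒ [51, 81]
  LmaVI GAGAAGA/4: at [39, 64] ⇒ [43, 68]

Pooled cuts: [13, 25, 43, 51, 58, 68, 73, 81]

Fragment lengths:
  13→25: 12 bp
  25→43: 18 bp
  43→51: 8 bp
  51→58: 7 bp
  58→68: 10 bp
  68→73: 5 bp
  73→81: 8 bp
  81→13 (wrap): 90-81+13 = 22 bp

[5,7,8,8,10,12,18,22]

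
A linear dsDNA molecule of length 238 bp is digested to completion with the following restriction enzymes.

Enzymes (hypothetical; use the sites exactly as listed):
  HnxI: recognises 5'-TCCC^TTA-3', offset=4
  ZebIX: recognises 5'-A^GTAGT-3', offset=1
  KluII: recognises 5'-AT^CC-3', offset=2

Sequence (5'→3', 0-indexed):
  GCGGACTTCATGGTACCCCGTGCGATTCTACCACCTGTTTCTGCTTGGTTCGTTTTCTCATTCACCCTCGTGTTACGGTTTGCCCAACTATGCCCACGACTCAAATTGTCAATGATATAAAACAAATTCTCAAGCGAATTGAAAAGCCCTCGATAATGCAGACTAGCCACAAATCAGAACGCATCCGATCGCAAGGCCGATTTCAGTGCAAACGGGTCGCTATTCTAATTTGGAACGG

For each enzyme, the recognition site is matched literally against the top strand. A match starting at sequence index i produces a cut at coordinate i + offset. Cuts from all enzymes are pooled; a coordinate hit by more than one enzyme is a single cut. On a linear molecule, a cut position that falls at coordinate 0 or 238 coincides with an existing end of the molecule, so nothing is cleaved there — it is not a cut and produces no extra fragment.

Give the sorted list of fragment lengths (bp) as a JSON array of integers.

[54,184]

Scan for sites:
  HnxI (TCCCTTA, off=4): no sites
  ZebIX (AGTAGT, off=1): no sites
  KluII ATCC/2: at [182] ⇒ [184]

All cut coordinates (distinct, sorted): [184]

Fragments:
  [0,184): 184 bp
  [184,238): 54 bp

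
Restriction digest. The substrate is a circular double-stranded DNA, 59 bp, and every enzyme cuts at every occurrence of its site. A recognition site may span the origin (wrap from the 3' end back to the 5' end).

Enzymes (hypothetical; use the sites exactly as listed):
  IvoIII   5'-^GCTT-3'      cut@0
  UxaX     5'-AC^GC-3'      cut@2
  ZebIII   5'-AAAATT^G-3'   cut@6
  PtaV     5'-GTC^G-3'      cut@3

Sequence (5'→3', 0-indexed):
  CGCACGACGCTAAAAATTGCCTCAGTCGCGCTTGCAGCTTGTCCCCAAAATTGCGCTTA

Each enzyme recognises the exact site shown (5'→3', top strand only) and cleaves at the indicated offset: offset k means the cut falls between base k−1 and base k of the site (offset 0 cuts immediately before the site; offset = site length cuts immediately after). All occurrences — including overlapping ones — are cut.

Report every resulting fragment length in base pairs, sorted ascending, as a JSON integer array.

[2,2,6,7,7,9,10,16]

Site scan:
  IvoIII (GCTT, off=0): starts [29, 36, 54] → cuts [29, 36, 54]
  UxaX (ACGC, off=2): starts [6, 58] → cuts [1, 8]
  ZebIII (AAAATTG, off=6): starts [12, 46] → cuts [18, 52]
  PtaV (GTCG, off=3): starts [24] → cuts [27]

Pooled cuts: [1, 8, 18, 27, 29, 36, 52, 54]

Fragment lengths:
  1→8: 7 bp
  8→18: 10 bp
  18→27: 9 bp
  27→29: 2 bp
  29→36: 7 bp
  36→52: 16 bp
  52→54: 2 bp
  54→1 (wrap): 59-54+1 = 6 bp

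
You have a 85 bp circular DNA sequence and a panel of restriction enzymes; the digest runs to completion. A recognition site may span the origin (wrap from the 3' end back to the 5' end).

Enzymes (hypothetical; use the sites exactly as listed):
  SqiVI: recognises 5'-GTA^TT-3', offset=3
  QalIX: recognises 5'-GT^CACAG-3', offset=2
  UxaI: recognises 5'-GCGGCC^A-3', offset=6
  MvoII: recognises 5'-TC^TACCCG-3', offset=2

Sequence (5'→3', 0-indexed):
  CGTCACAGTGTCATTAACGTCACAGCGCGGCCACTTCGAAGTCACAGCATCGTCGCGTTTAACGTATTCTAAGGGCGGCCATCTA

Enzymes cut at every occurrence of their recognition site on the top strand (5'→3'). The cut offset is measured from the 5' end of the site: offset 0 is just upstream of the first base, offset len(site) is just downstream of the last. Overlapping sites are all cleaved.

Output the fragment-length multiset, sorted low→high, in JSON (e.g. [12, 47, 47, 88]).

Scan for sites:
  SqiVI GTATT/3: at [63] ⇒ [66]
  QalIX GTCACAG/2: at [1, 18, 40] ⇒ [3, 20, 42]
  UxaI GCGGCCA/6: at [26, 74] ⇒ [32, 80]
  MvoII (TCTACCCG, off=2): no sites

All cut coordinates (distinct, sorted): [3, 20, 32, 42, 66, 80]

Fragments:
  3→20: 17 bp
  20→32: 12 bp
  32→42: 10 bp
  42→66: 24 bp
  66→80: 14 bp
  80→3 (wrap): 85-80+3 = 8 bp

[8,10,12,14,17,24]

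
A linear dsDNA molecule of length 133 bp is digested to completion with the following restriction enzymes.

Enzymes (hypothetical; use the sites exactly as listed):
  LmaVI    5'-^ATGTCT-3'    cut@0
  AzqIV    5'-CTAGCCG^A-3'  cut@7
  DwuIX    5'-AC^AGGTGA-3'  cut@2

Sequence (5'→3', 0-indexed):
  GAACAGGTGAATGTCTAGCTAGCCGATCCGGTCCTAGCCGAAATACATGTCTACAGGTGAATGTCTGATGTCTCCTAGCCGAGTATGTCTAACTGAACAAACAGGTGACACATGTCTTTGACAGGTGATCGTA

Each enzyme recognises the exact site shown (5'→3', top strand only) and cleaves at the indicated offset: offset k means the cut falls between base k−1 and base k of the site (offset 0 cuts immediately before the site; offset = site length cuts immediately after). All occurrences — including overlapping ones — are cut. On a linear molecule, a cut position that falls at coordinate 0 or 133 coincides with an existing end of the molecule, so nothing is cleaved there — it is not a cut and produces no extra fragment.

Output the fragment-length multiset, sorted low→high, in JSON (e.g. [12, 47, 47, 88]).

[3,4,6,6,6,7,8,9,11,11,14,15,15,18]

Scan for sites:
  LmaVI (ATGTCT, off=0): starts [10, 46, 60, 67, 84, 111] → cuts [10, 46, 60, 67, 84, 111]
  AzqIV (CTAGCCGA, off=7): starts [18, 33, 74] → cuts [25, 40, 81]
  DwuIX (ACAGGTGA, off=2): starts [2, 52, 100, 120] → cuts [4, 54, 102, 122]

Pooled cuts: [4, 10, 25, 40, 46, 54, 60, 67, 81, 84, 102, 111, 122]

Fragments:
  [0,4): 4 bp
  [4,10): 6 bp
  [10,25): 15 bp
  [25,40): 15 bp
  [40,46): 6 bp
  [46,54): 8 bp
  [54,60): 6 bp
  [60,67): 7 bp
  [67,81): 14 bp
  [81,84): 3 bp
  [84,102): 18 bp
  [102,111): 9 bp
  [111,122): 11 bp
  [122,133): 11 bp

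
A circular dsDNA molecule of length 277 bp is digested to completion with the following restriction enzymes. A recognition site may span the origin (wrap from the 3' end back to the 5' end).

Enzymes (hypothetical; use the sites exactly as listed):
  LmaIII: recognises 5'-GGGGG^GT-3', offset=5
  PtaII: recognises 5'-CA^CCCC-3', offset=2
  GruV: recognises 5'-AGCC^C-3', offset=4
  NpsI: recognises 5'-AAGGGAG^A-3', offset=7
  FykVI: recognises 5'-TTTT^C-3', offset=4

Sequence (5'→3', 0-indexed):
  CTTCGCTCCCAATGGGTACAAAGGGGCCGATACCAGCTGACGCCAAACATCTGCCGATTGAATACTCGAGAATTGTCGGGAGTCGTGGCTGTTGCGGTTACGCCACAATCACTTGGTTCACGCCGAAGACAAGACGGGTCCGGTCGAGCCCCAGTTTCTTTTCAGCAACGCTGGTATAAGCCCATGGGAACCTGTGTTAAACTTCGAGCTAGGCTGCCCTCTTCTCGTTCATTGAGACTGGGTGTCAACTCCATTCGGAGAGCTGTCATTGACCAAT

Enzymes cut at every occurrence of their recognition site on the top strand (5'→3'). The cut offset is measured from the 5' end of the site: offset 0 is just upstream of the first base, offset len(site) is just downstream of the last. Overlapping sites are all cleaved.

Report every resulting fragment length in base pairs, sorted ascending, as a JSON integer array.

Per-enzyme occurrences:
  LmaIII (GGGGGGT, off=5): no sites
  PtaII (CACCCC, off=2): no sites
  GruV (AGCCC, off=4): starts [146, 178] → cuts [150, 182]
  NpsI (AAGGGAGA, off=7): no sites
  FykVI (TTTTC, off=4): starts [158] → cuts [162]

All cut coordinates (distinct, sorted): [150, 162, 182]

Fragment lengths:
  150→162: 12 bp
  162→182: 20 bp
  182→150 (wrap): 277-182+150 = 245 bp

[12,20,245]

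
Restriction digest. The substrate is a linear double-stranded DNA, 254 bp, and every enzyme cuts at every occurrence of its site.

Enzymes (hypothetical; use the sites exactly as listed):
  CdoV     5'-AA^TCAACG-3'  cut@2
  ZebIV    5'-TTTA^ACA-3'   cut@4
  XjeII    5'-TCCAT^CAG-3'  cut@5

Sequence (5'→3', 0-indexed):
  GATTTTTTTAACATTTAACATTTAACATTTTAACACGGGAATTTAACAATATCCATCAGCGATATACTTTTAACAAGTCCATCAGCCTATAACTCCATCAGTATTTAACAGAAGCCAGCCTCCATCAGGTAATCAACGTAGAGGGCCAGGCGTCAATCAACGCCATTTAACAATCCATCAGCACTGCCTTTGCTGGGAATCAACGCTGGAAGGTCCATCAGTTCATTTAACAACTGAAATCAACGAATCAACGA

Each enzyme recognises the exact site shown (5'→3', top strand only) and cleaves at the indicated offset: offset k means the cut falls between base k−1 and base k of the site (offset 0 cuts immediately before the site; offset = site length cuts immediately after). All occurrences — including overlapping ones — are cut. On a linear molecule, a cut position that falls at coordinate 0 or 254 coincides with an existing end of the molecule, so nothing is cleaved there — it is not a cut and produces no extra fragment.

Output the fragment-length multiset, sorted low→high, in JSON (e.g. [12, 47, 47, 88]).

Per-enzyme occurrences:
  CdoV AATCAACG/2: at [130, 154, 197, 237, 245] ⇒ [132, 156, 199, 239, 247]
  ZebIV TTTAACA/4: at [6, 13, 20, 28, 41, 68, 103, 165, 225] ⇒ [10, 17, 24, 32, 45, 72, 107, 169, 229]
  XjeII TCCATCAG/5: at [51, 77, 93, 120, 173, 213] ⇒ [56, 82, 98, 125, 178, 218]

Pooled cuts: [10, 17, 24, 32, 45, 56, 72, 82, 98, 107, 125, 132, 156, 169, 178, 199, 218, 229, 239, 247]

Fragments:
  [0,10): 10 bp
  [10,17): 7 bp
  [17,24): 7 bp
  [24,32): 8 bp
  [32,45): 13 bp
  [45,56): 11 bp
  [56,72): 16 bp
  [72,82): 10 bp
  [82,98): 16 bp
  [98,107): 9 bp
  [107,125): 18 bp
  [125,132): 7 bp
  [132,156): 24 bp
  [156,169): 13 bp
  [169,178): 9 bp
  [178,199): 21 bp
  [199,218): 19 bp
  [218,229): 11 bp
  [229,239): 10 bp
  [239,247): 8 bp
  [247,254): 7 bp

[7,7,7,7,8,8,9,9,10,10,10,11,11,13,13,16,16,18,19,21,24]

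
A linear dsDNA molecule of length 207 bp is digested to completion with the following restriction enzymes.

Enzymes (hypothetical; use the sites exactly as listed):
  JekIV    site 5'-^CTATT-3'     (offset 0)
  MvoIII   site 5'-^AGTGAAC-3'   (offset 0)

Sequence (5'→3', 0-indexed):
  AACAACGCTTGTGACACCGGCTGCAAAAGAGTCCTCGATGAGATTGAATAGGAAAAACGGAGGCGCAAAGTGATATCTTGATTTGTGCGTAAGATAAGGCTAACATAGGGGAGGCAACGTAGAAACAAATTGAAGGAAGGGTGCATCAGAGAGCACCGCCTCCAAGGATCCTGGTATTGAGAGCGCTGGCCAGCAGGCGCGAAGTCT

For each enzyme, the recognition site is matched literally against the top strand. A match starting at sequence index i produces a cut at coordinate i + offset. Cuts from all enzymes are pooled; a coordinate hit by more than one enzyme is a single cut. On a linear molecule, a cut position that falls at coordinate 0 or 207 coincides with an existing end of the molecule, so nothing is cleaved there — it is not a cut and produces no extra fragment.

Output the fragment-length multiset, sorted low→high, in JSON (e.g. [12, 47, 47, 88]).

Per-enzyme occurrences:
  JekIV (CTATT, off=0): no sites
  MvoIII (AGTGAAC, off=0): no sites

Pooled cuts: ∅

Fragments:
  no cuts → one linear fragment of 207 bp

[207]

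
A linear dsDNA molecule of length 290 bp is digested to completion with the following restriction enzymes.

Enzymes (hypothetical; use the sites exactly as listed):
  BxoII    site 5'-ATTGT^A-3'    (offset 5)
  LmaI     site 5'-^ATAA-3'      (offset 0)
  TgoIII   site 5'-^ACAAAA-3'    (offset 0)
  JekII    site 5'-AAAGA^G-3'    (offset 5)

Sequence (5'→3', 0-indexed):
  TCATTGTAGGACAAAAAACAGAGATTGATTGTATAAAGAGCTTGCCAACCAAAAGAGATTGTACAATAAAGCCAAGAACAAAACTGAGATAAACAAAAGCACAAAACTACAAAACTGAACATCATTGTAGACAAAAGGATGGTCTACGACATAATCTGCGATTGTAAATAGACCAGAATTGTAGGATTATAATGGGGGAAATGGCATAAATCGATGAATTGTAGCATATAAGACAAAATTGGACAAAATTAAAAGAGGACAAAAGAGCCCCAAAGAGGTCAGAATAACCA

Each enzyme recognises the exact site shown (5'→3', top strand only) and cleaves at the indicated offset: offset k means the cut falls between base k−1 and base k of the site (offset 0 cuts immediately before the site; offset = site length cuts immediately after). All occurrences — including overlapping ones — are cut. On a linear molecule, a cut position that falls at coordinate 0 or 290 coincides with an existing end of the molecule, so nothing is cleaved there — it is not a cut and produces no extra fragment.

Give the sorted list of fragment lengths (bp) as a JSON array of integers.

[2,2,3,3,4,5,5,6,6,7,7,7,7,8,8,8,10,10,11,12,14,15,17,17,17,17,20,20,22]

Per-enzyme occurrences:
  BxoII ATTGTA/5: at [2, 27, 57, 123, 160, 177, 217] ⇒ [7, 32, 62, 128, 165, 182, 222]
  LmaI ATAA/0: at [32, 65, 88, 150, 188, 205, 227, 283] ⇒ [32, 65, 88, 150, 188, 205, 227, 283]
  TgoIII ACAAAA/0: at [10, 77, 92, 100, 108, 130, 232, 242, 258] ⇒ [10, 77, 92, 100, 108, 130, 232, 242, 258]
  JekII AAAGAG/5: at [34, 51, 251, 261, 271] ⇒ [39, 56, 256, 266, 276]

All cut coordinates (distinct, sorted): [7, 10, 32, 39, 56, 62, 65, 77, 88, 92, 100, 108, 128, 130, 150, 165, 182, 188, 205, 222, 227, 232, 242, 256, 258, 266, 276, 283]

Fragments:
  [0,7): 7 bp
  [7,10): 3 bp
  [10,32): 22 bp
  [32,39): 7 bp
  [39,56): 17 bp
  [56,62): 6 bp
  [62,65): 3 bp
  [65,77): 12 bp
  [77,88): 11 bp
  [88,92): 4 bp
  [92,100): 8 bp
  [100,108): 8 bp
  [108,128): 20 bp
  [128,130): 2 bp
  [130,150): 20 bp
  [150,165): 15 bp
  [165,182): 17 bp
  [182,188): 6 bp
  [188,205): 17 bp
  [205,222): 17 bp
  [222,227): 5 bp
  [227,232): 5 bp
  [232,242): 10 bp
  [242,256): 14 bp
  [256,258): 2 bp
  [258,266): 8 bp
  [266,276): 10 bp
  [276,283): 7 bp
  [283,290): 7 bp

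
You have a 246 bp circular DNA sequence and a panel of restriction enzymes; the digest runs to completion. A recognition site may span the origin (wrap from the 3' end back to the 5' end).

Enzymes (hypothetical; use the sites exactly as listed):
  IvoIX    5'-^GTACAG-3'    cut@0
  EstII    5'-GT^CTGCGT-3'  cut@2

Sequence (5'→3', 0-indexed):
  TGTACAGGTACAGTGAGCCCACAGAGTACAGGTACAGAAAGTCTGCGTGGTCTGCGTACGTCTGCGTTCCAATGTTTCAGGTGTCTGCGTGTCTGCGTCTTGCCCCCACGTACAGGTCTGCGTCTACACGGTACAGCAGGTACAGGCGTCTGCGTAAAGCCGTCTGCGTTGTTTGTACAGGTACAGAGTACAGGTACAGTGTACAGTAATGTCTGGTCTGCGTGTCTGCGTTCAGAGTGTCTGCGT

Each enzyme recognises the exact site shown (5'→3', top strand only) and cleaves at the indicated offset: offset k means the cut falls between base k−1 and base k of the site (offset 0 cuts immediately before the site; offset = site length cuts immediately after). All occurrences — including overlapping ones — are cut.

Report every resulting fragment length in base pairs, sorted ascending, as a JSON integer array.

Scan for sites:
  IvoIX (GTACAG, off=0): starts [1, 7, 25, 31, 109, 130, 139, 174, 180, 187, 193, 200] → cuts [1, 7, 25, 31, 109, 130, 139, 174, 180, 187, 193, 200]
  EstII (GTCTGCGT, off=2): starts [40, 49, 59, 82, 90, 115, 147, 161, 215, 223, 238] → cuts [42, 51, 61, 84, 92, 117, 149, 163, 217, 225, 240]

All cut coordinates (distinct, sorted): [1, 7, 25, 31, 42, 51, 61, 84, 92, 109, 117, 130, 139, 149, 163, 174, 180, 187, 193, 200, 217, 225, 240]

Fragments:
  1→7: 6 bp
  7→25: 18 bp
  25→31: 6 bp
  31→42: 11 bp
  42→51: 9 bp
  51→61: 10 bp
  61→84: 23 bp
  84→92: 8 bp
  92→109: 17 bp
  109→117: 8 bp
  117→130: 13 bp
  130→139: 9 bp
  139→149: 10 bp
  149→163: 14 bp
  163→174: 11 bp
  174→180: 6 bp
  180→187: 7 bp
  187→193: 6 bp
  193→200: 7 bp
  200→217: 17 bp
  217→225: 8 bp
  225→240: 15 bp
  240→1 (wrap): 246-240+1 = 7 bp

[6,6,6,6,7,7,7,8,8,8,9,9,10,10,11,11,13,14,15,17,17,18,23]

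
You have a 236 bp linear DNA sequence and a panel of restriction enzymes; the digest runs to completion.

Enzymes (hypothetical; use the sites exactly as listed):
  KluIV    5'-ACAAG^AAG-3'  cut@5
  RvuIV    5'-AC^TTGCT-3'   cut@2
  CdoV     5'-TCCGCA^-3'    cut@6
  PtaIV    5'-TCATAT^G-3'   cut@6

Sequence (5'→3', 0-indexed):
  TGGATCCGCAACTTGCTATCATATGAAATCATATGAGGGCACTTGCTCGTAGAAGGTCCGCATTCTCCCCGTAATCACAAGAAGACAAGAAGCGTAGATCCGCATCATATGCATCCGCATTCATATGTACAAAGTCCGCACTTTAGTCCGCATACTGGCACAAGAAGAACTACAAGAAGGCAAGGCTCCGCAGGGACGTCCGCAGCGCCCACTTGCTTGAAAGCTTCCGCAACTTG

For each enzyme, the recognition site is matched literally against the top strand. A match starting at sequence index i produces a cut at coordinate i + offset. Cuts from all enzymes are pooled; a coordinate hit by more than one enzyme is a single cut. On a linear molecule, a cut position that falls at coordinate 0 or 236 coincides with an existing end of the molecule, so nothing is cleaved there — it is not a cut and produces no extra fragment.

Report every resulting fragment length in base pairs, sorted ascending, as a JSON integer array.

[2,5,6,7,8,8,8,9,10,10,12,12,12,12,12,14,15,16,19,19,20]

Per-enzyme occurrences:
  KluIV ACAAGAAG/5: at [76, 84, 159, 171] ⇒ [81, 89, 164, 176]
  RvuIV ACTTGCT/2: at [10, 40, 210] ⇒ [12, 42, 212]
  CdoV TCCGCA/6: at [4, 56, 98, 113, 134, 146, 186, 198, 225] ⇒ [10, 62, 104, 119, 140, 152, 192, 204, 231]
  PtaIV TCATATG/6: at [18, 28, 104, 120] ⇒ [24, 34, 110, 126]

Pooled cuts: [10, 12, 24, 34, 42, 62, 81, 89, 104, 110, 119, 126, 140, 152, 164, 176, 192, 204, 212, 231]

Fragments:
  [0,10): 10 bp
  [10,12): 2 bp
  [12,24): 12 bp
  [24,34): 10 bp
  [34,42): 8 bp
  [42,62): 20 bp
  [62,81): 19 bp
  [81,89): 8 bp
  [89,104): 15 bp
  [104,110): 6 bp
  [110,119): 9 bp
  [119,126): 7 bp
  [126,140): 14 bp
  [140,152): 12 bp
  [152,164): 12 bp
  [164,176): 12 bp
  [176,192): 16 bp
  [192,204): 12 bp
  [204,212): 8 bp
  [212,231): 19 bp
  [231,236): 5 bp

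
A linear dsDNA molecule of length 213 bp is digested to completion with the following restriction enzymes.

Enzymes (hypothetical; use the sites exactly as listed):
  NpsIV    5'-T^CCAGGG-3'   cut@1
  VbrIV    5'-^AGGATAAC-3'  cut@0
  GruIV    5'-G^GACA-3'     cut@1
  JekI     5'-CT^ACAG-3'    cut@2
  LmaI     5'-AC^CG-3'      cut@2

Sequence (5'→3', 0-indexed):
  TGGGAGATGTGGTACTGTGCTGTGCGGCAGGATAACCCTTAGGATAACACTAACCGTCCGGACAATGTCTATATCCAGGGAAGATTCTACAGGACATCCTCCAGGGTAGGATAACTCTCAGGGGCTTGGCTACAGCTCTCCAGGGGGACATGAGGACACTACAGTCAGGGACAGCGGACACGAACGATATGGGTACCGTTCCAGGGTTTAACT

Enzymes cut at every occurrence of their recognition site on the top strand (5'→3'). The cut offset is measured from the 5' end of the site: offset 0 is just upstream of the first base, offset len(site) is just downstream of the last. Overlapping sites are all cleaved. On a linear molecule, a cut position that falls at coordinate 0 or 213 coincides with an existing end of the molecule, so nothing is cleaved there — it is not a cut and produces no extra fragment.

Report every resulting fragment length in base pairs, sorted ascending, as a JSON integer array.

Site scan:
  NpsIV (TCCAGGG, off=1): starts [73, 99, 138, 199] → cuts [74, 100, 139, 200]
  VbrIV (AGGATAAC, off=0): starts [28, 40, 107] → cuts [28, 40, 107]
  GruIV (GGACA, off=1): starts [59, 91, 145, 153, 168, 175] → cuts [60, 92, 146, 154, 169, 176]
  JekI (CTACAG, off=2): starts [86, 129, 158] → cuts [88, 131, 160]
  LmaI (ACCG, off=2): starts [52, 194] → cuts [54, 196]

Pooled cuts: [28, 40, 54, 60, 74, 88, 92, 100, 107, 131, 139, 146, 154, 160, 169, 176, 196, 200]

Fragments:
  [0,28): 28 bp
  [28,40): 12 bp
  [40,54): 14 bp
  [54,60): 6 bp
  [60,74): 14 bp
  [74,88): 14 bp
  [88,92): 4 bp
  [92,100): 8 bp
  [100,107): 7 bp
  [107,131): 24 bp
  [131,139): 8 bp
  [139,146): 7 bp
  [146,154): 8 bp
  [154,160): 6 bp
  [160,169): 9 bp
  [169,176): 7 bp
  [176,196): 20 bp
  [196,200): 4 bp
  [200,213): 13 bp

[4,4,6,6,7,7,7,8,8,8,9,12,13,14,14,14,20,24,28]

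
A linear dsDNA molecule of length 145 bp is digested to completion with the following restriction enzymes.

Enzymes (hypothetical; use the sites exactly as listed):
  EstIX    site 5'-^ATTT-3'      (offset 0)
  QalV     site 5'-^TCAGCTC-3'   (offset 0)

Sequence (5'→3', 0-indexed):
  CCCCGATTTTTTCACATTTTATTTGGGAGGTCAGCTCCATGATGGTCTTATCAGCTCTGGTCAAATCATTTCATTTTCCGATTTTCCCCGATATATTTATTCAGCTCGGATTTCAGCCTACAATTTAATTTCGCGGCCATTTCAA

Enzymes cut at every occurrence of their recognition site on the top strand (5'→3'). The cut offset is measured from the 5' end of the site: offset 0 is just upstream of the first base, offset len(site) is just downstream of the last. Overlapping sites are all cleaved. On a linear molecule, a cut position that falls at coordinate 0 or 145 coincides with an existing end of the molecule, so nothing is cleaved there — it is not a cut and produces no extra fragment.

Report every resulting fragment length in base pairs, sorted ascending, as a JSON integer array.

Per-enzyme occurrences:
  EstIX ATTT/0: at [5, 15, 20, 67, 72, 80, 94, 109, 122, 127, 138] ⇒ [5, 15, 20, 67, 72, 80, 94, 109, 122, 127, 138]
  QalV TCAGCTC/0: at [30, 50, 100] ⇒ [30, 50, 100]

Pooled cuts: [5, 15, 20, 30, 50, 67, 72, 80, 94, 100, 109, 122, 127, 138]

Fragment lengths:
  [0,5): 5 bp
  [5,15): 10 bp
  [15,20): 5 bp
  [20,30): 10 bp
  [30,50): 20 bp
  [50,67): 17 bp
  [67,72): 5 bp
  [72,80): 8 bp
  [80,94): 14 bp
  [94,100): 6 bp
  [100,109): 9 bp
  [109,122): 13 bp
  [122,127): 5 bp
  [127,138): 11 bp
  [138,145): 7 bp

[5,5,5,5,6,7,8,9,10,10,11,13,14,17,20]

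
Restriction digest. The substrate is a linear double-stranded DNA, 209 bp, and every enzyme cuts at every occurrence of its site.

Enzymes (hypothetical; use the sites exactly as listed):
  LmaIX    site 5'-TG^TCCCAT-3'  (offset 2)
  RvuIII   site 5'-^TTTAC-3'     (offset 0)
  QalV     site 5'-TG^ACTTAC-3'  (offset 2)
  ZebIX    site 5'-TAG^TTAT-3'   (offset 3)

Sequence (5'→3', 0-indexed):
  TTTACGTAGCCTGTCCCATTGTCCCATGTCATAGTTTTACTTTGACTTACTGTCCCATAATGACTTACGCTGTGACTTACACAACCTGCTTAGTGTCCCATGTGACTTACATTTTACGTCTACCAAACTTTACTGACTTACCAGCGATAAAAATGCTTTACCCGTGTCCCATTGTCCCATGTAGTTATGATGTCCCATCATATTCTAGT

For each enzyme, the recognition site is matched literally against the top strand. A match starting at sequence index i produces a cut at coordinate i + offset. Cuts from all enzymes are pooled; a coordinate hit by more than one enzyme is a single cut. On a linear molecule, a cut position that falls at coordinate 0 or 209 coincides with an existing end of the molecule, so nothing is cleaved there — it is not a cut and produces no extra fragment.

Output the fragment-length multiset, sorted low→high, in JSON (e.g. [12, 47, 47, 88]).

[7,8,8,8,8,8,9,9,10,10,10,12,13,14,16,17,21,21]

Per-enzyme occurrences:
  LmaIX (TGTCCCAT, off=2): starts [11, 19, 50, 93, 164, 172, 190] → cuts [13, 21, 52, 95, 166, 174, 192]
  RvuIII (TTTAC, off=0): starts [0, 35, 112, 128, 156] → cuts [35, 112, 128, 156] (position 0 is a terminus of the linear molecule — no cut)
  QalV (TGACTTAC, off=2): starts [42, 60, 72, 102, 133] → cuts [44, 62, 74, 104, 135]
  ZebIX (TAGTTAT, off=3): starts [181] → cuts [184]

Pooled cuts: [13, 21, 35, 44, 52, 62, 74, 95, 104, 112, 128, 135, 156, 166, 174, 184, 192]

Fragments:
  [0,13): 13 bp
  [13,21): 8 bp
  [21,35): 14 bp
  [35,44): 9 bp
  [44,52): 8 bp
  [52,62): 10 bp
  [62,74): 12 bp
  [74,95): 21 bp
  [95,104): 9 bp
  [104,112): 8 bp
  [112,128): 16 bp
  [128,135): 7 bp
  [135,156): 21 bp
  [156,166): 10 bp
  [166,174): 8 bp
  [174,184): 10 bp
  [184,192): 8 bp
  [192,209): 17 bp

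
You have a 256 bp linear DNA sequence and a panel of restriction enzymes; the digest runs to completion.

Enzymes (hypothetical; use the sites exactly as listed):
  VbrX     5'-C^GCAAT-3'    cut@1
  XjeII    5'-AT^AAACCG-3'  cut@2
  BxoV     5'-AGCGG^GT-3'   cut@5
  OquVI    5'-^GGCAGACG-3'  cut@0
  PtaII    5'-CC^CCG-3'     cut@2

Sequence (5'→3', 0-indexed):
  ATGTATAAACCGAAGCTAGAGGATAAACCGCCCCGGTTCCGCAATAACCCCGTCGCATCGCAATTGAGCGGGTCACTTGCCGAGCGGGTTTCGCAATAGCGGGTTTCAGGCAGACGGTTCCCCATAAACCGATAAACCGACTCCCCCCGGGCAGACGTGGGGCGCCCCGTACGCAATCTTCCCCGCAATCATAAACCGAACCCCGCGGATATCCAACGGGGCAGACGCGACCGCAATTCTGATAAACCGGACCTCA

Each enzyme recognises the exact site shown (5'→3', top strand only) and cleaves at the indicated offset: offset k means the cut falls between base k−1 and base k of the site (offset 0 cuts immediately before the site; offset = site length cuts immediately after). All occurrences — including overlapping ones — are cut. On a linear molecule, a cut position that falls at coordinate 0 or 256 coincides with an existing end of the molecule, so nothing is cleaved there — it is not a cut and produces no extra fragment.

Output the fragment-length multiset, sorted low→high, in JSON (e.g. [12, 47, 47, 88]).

[2,3,5,6,6,6,8,8,8,8,9,10,10,10,10,11,12,13,13,13,16,17,17,17,18]

Per-enzyme occurrences:
  VbrX (CGCAAT, off=1): starts [39, 58, 91, 171, 183, 231] → cuts [40, 59, 92, 172, 184, 232]
  XjeII (ATAAACCG, off=2): starts [4, 22, 123, 131, 190, 241] → cuts [6, 24, 125, 133, 192, 243]
  BxoV (AGCGGGT, off=5): starts [66, 82, 97] → cuts [71, 87, 102]
  OquVI (GGCAGACG, off=0): starts [108, 149, 219] → cuts [108, 149, 219]
  PtaII (CCCCG, off=2): starts [30, 47, 144, 164, 180, 200] → cuts [32, 49, 146, 166, 182, 202]

All cut coordinates (distinct, sorted): [6, 24, 32, 40, 49, 59, 71, 87, 92, 102, 108, 125, 133, 146, 149, 166, 172, 182, 184, 192, 202, 219, 232, 243]

Fragment lengths:
  [0,6): 6 bp
  [6,24): 18 bp
  [24,32): 8 bp
  [32,40): 8 bp
  [40,49): 9 bp
  [49,59): 10 bp
  [59,71): 12 bp
  [71,87): 16 bp
  [87,92): 5 bp
  [92,102): 10 bp
  [102,108): 6 bp
  [108,125): 17 bp
  [125,133): 8 bp
  [133,146): 13 bp
  [146,149): 3 bp
  [149,166): 17 bp
  [166,172): 6 bp
  [172,182): 10 bp
  [182,184): 2 bp
  [184,192): 8 bp
  [192,202): 10 bp
  [202,219): 17 bp
  [219,232): 13 bp
  [232,243): 11 bp
  [243,256): 13 bp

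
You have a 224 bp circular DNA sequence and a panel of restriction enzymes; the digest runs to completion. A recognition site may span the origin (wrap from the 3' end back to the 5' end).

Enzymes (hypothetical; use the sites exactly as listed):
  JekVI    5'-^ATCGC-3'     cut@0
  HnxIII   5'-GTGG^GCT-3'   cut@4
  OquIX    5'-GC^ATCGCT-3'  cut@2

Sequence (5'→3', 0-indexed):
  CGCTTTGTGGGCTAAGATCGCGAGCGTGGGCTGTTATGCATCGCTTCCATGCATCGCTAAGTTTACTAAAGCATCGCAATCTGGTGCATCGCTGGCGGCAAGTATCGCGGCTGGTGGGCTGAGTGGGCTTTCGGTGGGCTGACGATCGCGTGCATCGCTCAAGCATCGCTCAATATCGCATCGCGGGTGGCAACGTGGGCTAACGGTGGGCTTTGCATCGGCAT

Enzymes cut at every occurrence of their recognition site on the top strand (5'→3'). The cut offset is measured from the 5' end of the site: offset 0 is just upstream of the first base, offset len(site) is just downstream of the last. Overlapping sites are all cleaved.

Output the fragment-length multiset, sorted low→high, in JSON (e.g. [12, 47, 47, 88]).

Site scan:
  JekVI ATCGC/0: at [16, 39, 52, 72, 87, 103, 144, 153, 164, 174, 179, 222] ⇒ [16, 39, 52, 72, 87, 103, 144, 153, 164, 174, 179, 222]
  HnxIII GTGGGCT/4: at [6, 25, 113, 122, 133, 194, 205] ⇒ [10, 29, 117, 126, 137, 198, 209]
  OquIX GCATCGCT/2: at [37, 50, 85, 151, 162, 220] ⇒ [39, 52, 87, 153, 164, 222]

Pooled cuts: [10, 16, 29, 39, 52, 72, 87, 103, 117, 126, 137, 144, 153, 164, 174, 179, 198, 209, 222]

Fragment lengths:
  10→16: 6 bp
  16→29: 13 bp
  29→39: 10 bp
  39→52: 13 bp
  52→72: 20 bp
  72→87: 15 bp
  87→103: 16 bp
  103→117: 14 bp
  117→126: 9 bp
  126→137: 11 bp
  137→144: 7 bp
  144→153: 9 bp
  153→164: 11 bp
  164→174: 10 bp
  174→179: 5 bp
  179→198: 19 bp
  198→209: 11 bp
  209→222: 13 bp
  222→10 (wrap): 224-222+10 = 12 bp

[5,6,7,9,9,10,10,11,11,11,12,13,13,13,14,15,16,19,20]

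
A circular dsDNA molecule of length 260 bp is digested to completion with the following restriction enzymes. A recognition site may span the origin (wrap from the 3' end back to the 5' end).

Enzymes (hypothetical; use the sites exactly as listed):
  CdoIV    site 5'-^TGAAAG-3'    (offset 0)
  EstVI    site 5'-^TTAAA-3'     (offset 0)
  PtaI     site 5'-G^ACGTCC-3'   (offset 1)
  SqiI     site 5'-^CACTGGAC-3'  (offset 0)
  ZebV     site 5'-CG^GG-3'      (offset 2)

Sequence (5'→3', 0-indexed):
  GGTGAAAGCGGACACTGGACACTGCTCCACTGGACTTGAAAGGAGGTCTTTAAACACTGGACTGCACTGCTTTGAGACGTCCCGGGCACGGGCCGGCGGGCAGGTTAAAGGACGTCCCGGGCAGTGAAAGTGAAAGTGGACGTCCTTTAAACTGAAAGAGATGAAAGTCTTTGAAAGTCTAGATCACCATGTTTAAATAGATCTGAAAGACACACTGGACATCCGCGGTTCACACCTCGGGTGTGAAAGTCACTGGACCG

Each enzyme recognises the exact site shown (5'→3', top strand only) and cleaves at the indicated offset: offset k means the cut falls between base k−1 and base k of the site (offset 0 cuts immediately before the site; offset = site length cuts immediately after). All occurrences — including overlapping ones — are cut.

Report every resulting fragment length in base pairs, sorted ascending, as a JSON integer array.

Scan for sites:
  CdoIV TGAAAG/0: at [2, 36, 124, 130, 152, 161, 171, 203, 243] ⇒ [2, 36, 124, 130, 152, 161, 171, 203, 243]
  EstVI TTAAA/0: at [49, 104, 146, 192] ⇒ [49, 104, 146, 192]
  PtaI GACGTCC/1: at [75, 110, 138] ⇒ [76, 111, 139]
  SqiI CACTGGAC/0: at [12, 27, 54, 212, 250] ⇒ [12, 27, 54, 212, 250]
  ZebV CGGG/2: at [82, 88, 96, 117, 237, 258] ⇒ [0, 84, 90, 98, 119, 239]

All cut coordinates (distinct, sorted): [0, 2, 12, 27, 36, 49, 54, 76, 84, 90, 98, 104, 111, 119, 124, 130, 139, 146, 152, 161, 171, 192, 203, 212, 239, 243, 250]

Fragments:
  0→2: 2 bp
  2→12: 10 bp
  12→27: 15 bp
  27→36: 9 bp
  36→49: 13 bp
  49→54: 5 bp
  54→76: 22 bp
  76→84: 8 bp
  84→90: 6 bp
  90→98: 8 bp
  98→104: 6 bp
  104→111: 7 bp
  111→119: 8 bp
  119→124: 5 bp
  124→130: 6 bp
  130→139: 9 bp
  139→146: 7 bp
  146→152: 6 bp
  152→161: 9 bp
  161→171: 10 bp
  171→192: 21 bp
  192→203: 11 bp
  203→212: 9 bp
  212→239: 27 bp
  239→243: 4 bp
  243→250: 7 bp
  250→0 (wrap): 260-250+0 = 10 bp

[2,4,5,5,6,6,6,6,7,7,7,8,8,8,9,9,9,9,10,10,10,11,13,15,21,22,27]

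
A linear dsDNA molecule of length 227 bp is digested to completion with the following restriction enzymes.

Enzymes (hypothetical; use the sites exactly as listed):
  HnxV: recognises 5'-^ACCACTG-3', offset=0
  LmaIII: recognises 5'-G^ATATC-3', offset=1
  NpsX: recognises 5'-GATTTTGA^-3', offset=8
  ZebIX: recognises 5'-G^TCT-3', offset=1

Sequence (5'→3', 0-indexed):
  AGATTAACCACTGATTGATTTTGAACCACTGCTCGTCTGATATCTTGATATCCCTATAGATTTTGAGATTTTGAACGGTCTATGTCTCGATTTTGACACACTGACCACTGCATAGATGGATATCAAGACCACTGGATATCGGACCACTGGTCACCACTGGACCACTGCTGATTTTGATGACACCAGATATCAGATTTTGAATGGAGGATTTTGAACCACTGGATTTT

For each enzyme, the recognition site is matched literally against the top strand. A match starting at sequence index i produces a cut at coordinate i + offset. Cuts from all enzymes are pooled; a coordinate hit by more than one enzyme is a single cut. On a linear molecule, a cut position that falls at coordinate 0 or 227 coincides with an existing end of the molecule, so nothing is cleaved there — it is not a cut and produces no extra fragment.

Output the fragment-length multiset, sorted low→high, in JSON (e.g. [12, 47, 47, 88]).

[4,4,6,6,7,7,8,8,8,8,8,9,10,11,12,13,14,14,16,17,18,19]

Site scan:
  HnxV (ACCACTG, off=0): starts [6, 24, 103, 127, 142, 152, 160, 214] → cuts [6, 24, 103, 127, 142, 152, 160, 214]
  LmaIII (GATATC, off=1): starts [38, 46, 118, 134, 185] → cuts [39, 47, 119, 135, 186]
  NpsX (GATTTTGA, off=8): starts [16, 58, 66, 88, 169, 192, 206] → cuts [24, 66, 74, 96, 177, 200, 214]
  ZebIX (GTCT, off=1): starts [34, 77, 83] → cuts [35, 78, 84]

All cut coordinates (distinct, sorted): [6, 24, 35, 39, 47, 66, 74, 78, 84, 96, 103, 119, 127, 135, 142, 152, 160, 177, 186, 200, 214]

Fragments:
  [0,6): 6 bp
  [6,24): 18 bp
  [24,35): 11 bp
  [35,39): 4 bp
  [39,47): 8 bp
  [47,66): 19 bp
  [66,74): 8 bp
  [74,78): 4 bp
  [78,84): 6 bp
  [84,96): 12 bp
  [96,103): 7 bp
  [103,119): 16 bp
  [119,127): 8 bp
  [127,135): 8 bp
  [135,142): 7 bp
  [142,152): 10 bp
  [152,160): 8 bp
  [160,177): 17 bp
  [177,186): 9 bp
  [186,200): 14 bp
  [200,214): 14 bp
  [214,227): 13 bp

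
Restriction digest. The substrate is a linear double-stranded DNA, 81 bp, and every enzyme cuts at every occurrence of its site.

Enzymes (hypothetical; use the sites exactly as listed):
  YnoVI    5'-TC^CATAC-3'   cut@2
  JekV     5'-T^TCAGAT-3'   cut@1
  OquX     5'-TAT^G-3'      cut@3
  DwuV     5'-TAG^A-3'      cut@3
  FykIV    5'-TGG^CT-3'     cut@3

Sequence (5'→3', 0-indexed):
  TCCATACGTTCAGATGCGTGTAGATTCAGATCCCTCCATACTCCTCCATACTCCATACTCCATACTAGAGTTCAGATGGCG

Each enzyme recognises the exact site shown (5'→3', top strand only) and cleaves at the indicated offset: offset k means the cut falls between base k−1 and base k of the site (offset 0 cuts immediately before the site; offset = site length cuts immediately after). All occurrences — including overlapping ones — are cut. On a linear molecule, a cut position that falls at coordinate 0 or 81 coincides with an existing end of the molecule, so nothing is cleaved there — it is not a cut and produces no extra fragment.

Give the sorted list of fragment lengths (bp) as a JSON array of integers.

Site scan:
  YnoVI (TCCATAC, off=2): starts [0, 34, 44, 51, 58] → cuts [2, 36, 46, 53, 60]
  JekV (TTCAGAT, off=1): starts [8, 24, 70] → cuts [9, 25, 71]
  OquX (TATG, off=3): no sites
  DwuV (TAGA, off=3): starts [20, 65] → cuts [23, 68]
  FykIV (TGGCT, off=3): no sites

All cut coordinates (distinct, sorted): [2, 9, 23, 25, 36, 46, 53, 60, 68, 71]

Fragment lengths:
  [0,2): 2 bp
  [2,9): 7 bp
  [9,23): 14 bp
  [23,25): 2 bp
  [25,36): 11 bp
  [36,46): 10 bp
  [46,53): 7 bp
  [53,60): 7 bp
  [60,68): 8 bp
  [68,71): 3 bp
  [71,81): 10 bp

[2,2,3,7,7,7,8,10,10,11,14]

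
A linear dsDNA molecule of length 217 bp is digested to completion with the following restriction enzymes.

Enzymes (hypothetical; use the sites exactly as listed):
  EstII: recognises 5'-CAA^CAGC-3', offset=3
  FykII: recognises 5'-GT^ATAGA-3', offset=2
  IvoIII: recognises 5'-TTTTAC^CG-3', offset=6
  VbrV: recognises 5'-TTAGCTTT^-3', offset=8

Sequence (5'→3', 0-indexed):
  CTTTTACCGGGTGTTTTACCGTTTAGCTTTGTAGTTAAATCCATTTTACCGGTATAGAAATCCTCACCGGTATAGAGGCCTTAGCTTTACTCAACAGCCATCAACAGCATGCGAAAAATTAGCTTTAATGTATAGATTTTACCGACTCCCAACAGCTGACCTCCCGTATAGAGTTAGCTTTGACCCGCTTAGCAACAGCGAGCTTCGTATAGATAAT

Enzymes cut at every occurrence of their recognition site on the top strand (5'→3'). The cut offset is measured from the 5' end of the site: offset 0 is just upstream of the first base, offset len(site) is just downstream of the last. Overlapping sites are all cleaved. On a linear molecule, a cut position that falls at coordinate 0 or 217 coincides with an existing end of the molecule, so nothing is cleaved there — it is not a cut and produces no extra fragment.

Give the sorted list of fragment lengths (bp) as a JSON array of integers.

Site scan:
  EstII (CAACAGC, off=3): starts [91, 101, 149, 192] → cuts [94, 104, 152, 195]
  FykII (GTATAGA, off=2): starts [51, 69, 129, 165, 206] → cuts [53, 71, 131, 167, 208]
  IvoIII (TTTTACCG, off=6): starts [1, 13, 43, 136] → cuts [7, 19, 49, 142]
  VbrV (TTAGCTTT, off=8): starts [22, 80, 118, 173] → cuts [30, 88, 126, 181]

Pooled cuts: [7, 19, 30, 49, 53, 71, 88, 94, 104, 126, 131, 142, 152, 167, 181, 195, 208]

Fragments:
  [0,7): 7 bp
  [7,19): 12 bp
  [19,30): 11 bp
  [30,49): 19 bp
  [49,53): 4 bp
  [53,71): 18 bp
  [71,88): 17 bp
  [88,94): 6 bp
  [94,104): 10 bp
  [104,126): 22 bp
  [126,131): 5 bp
  [131,142): 11 bp
  [142,152): 10 bp
  [152,167): 15 bp
  [167,181): 14 bp
  [181,195): 14 bp
  [195,208): 13 bp
  [208,217): 9 bp

[4,5,6,7,9,10,10,11,11,12,13,14,14,15,17,18,19,22]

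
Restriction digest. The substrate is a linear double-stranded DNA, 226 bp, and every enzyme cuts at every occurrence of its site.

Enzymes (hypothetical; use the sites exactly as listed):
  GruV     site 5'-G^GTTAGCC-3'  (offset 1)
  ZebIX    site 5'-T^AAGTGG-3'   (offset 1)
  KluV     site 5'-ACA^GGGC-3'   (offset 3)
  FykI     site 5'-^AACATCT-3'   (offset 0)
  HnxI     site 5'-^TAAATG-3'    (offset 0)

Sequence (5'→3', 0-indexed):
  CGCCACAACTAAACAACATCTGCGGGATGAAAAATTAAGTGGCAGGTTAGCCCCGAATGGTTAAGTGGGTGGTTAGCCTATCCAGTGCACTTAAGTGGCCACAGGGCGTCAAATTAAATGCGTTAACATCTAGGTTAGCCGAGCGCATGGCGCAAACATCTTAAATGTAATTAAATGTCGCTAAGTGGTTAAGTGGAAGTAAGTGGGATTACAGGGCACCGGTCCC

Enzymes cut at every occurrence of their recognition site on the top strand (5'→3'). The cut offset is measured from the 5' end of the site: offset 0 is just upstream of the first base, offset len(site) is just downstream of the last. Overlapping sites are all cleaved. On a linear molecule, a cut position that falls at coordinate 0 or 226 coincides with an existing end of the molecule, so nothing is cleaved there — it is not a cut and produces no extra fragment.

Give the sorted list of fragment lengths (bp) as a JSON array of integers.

Scan for sites:
  GruV (GGTTAGCC, off=1): starts [44, 70, 132] → cuts [45, 71, 133]
  ZebIX (TAAGTGG, off=1): starts [35, 61, 91, 181, 189, 199] → cuts [36, 62, 92, 182, 190, 200]
  KluV (ACAGGGC, off=3): starts [100, 210] → cuts [103, 213]
  FykI (AACATCT, off=0): starts [14, 124, 154] → cuts [14, 124, 154]
  HnxI (TAAATG, off=0): starts [114, 161, 171] → cuts [114, 161, 171]

All cut coordinates (distinct, sorted): [14, 36, 45, 62, 71, 92, 103, 114, 124, 133, 154, 161, 171, 182, 190, 200, 213]

Fragments:
  [0,14): 14 bp
  [14,36): 22 bp
  [36,45): 9 bp
  [45,62): 17 bp
  [62,71): 9 bp
  [71,92): 21 bp
  [92,103): 11 bp
  [103,114): 11 bp
  [114,124): 10 bp
  [124,133): 9 bp
  [133,154): 21 bp
  [154,161): 7 bp
  [161,171): 10 bp
  [171,182): 11 bp
  [182,190): 8 bp
  [190,200): 10 bp
  [200,213): 13 bp
  [213,226): 13 bp

[7,8,9,9,9,10,10,10,11,11,11,13,13,14,17,21,21,22]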